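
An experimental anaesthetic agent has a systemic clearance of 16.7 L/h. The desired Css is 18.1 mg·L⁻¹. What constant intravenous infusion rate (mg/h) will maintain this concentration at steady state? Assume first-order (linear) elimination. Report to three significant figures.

302 mg/h

Rate = CL × Css = 16.70 × 18.1 = 302.3 mg/h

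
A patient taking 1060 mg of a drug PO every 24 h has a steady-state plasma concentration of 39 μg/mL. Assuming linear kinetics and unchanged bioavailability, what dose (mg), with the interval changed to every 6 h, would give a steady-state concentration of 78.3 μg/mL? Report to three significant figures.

532 mg

For first-order elimination, Css ∝ F·D/(CL·τ); F and CL are unchanged, so Css ∝ D/τ.
D₂ = D₁ × (Css,target / Css,current) × (τ₂/τ₁) = 1060 × (78.3/39) × (6/24) = 532.0 mg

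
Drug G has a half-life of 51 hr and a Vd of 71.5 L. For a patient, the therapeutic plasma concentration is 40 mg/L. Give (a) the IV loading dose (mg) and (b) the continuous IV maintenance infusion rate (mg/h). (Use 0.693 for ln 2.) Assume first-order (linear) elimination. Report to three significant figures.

LD = Vd × C = 71.50 × 40 = 2860 mg
CL = 0.693 × Vd / t½ = 0.693 × 71.50 / 51 = 0.9716 L/h
Infusion rate = CL × Css = 0.9716 × 40 = 38.86 mg/h

(a) 2860 mg; (b) 38.9 mg/h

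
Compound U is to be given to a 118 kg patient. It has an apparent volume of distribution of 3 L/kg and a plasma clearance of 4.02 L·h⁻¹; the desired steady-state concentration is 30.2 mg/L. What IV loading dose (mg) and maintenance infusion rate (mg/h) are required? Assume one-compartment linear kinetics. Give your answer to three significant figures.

Vd(total) = 118 kg × 3 L/kg = 354.0 L
Loading: fill Vd to C_target → 354.0 L × 30.2 mg/L = 10690 mg
Maintenance infusion rate = CL × Css = 4.020 × 30.2 = 121.4 mg/h

(a) 10700 mg; (b) 121 mg/h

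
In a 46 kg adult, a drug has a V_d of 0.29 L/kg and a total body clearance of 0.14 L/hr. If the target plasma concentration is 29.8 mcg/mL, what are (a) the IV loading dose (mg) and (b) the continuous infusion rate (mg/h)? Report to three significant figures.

Vd = 0.29 L/kg × 46 kg = 13.34 L
LD = Vd · C_target = 13.34 × 29.8 = 397.5 mg
Maintenance: replace elimination → rate = CL × Css = 0.1400 × 29.8 = 4.172 mg/h

(a) 398 mg; (b) 4.17 mg/h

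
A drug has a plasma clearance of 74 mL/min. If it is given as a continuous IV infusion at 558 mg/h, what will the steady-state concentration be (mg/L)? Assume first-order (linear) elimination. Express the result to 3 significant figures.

126 mg/L

CL = 74 mL/min = 74 × 0.06 = 4.440 L/h
Css = rate / CL = 558 / 4.440 = 125.7 mg/L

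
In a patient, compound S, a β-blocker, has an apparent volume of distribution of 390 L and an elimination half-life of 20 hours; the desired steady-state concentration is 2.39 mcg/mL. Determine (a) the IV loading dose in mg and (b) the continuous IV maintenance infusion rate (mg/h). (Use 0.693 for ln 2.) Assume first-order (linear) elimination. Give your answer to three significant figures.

(a) 932 mg; (b) 32.3 mg/h

LD = Vd × C = 390.0 × 2.39 = 932.1 mg
CL = 0.693 × Vd / t½ = 0.693 × 390.0 / 20 = 13.51 L/h
Infusion rate = CL × Css = 13.51 × 2.39 = 32.29 mg/h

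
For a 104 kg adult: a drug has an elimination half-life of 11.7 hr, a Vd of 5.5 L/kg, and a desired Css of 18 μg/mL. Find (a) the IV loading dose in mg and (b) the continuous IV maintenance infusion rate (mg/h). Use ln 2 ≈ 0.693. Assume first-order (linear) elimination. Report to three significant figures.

(a) 10300 mg; (b) 610 mg/h

Vd = 5.5 L/kg × 104 kg = 572.0 L
LD = Vd × C = 572.0 × 18 = 10300 mg
CL = 0.693 × Vd / t½ = 0.693 × 572.0 / 11.7 = 33.88 L/h
Infusion rate = CL × Css = 33.88 × 18 = 609.8 mg/h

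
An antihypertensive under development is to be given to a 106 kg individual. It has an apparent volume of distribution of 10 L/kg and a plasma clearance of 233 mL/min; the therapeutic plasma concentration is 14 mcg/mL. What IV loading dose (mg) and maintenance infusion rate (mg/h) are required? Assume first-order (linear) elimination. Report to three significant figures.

(a) 14800 mg; (b) 196 mg/h

Vd = 10 L/kg × 106 kg = 1060 L
Loading: fill Vd to C_target → 1060 L × 14 mg/L = 14840 mg
CL = 233 mL/min × 60/1000 = 13.98 L/h
Infusion rate = 13.98 L/h × 14 mg/L = 195.7 mg/h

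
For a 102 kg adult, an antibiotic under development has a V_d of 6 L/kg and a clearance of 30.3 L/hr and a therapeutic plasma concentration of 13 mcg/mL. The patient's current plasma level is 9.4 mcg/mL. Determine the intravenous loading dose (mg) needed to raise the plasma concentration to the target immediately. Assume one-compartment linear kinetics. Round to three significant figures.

2200 mg

Total Vd = 6 × 102 = 612.0 L
The loading dose fills Vd to the target concentration; clearance is irrelevant here.
Concentration deficit ΔC = 13 − 9.4 = 3.600 mg/L
LD = Vd × ΔC = 612.0 × 3.600 = 2203 mg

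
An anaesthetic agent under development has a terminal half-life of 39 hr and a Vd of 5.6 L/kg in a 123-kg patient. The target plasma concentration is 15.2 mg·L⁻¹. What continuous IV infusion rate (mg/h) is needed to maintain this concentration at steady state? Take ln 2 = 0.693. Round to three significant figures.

Total Vd = 5.6 × 123 = 688.8 L
k = 0.693/39 = 0.01777 h⁻¹, so CL = k·Vd = 0.01777 × 688.8 = 12.24 L/h
Infusion rate = CL × Css = 12.24 × 15.2 = 186.0 mg/h

186 mg/h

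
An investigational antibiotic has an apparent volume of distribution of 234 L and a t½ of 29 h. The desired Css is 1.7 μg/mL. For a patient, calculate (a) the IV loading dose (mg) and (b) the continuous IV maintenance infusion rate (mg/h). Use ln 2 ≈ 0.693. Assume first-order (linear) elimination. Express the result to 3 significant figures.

LD = Vd × C = 234.0 × 1.7 = 397.8 mg
CL = 0.693 × Vd / t½ = 0.693 × 234.0 / 29 = 5.592 L/h
Infusion rate = CL × Css = 5.592 × 1.7 = 9.506 mg/h

(a) 398 mg; (b) 9.51 mg/h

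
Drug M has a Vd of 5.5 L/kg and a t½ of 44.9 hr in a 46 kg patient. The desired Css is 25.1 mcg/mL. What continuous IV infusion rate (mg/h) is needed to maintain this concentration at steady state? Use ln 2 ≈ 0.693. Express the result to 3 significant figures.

98.0 mg/h

Vd = 5.5 L/kg × 46 kg = 253.0 L
CL = 0.693 × Vd / t½ = 0.693 × 253.0 / 44.9 = 3.905 L/h
Infusion rate = CL × Css = 3.905 × 25.1 = 98.02 mg/h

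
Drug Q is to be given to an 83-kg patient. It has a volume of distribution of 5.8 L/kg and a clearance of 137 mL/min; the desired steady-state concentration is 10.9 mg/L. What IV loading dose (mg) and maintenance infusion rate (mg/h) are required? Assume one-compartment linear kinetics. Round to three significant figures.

Total Vd = 5.8 × 83 = 481.4 L
Loading: fill Vd to C_target → 481.4 L × 10.9 mg/L = 5247 mg
Convert clearance: 137 mL/min × 60 min/h ÷ 1000 mL/L = 8.220 L/h
Maintenance infusion rate = CL × Css = 8.220 × 10.9 = 89.60 mg/h

(a) 5250 mg; (b) 89.6 mg/h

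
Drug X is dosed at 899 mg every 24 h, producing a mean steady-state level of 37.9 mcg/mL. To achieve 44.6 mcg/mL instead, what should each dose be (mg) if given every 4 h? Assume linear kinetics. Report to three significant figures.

176 mg

With linear kinetics, Css is proportional to dose rate (D/τ) at fixed clearance.
D₂ = D₁ × (Css,target / Css,current) × (τ₂/τ₁) = 899 × (44.6/37.9) × (4/24) = 176.3 mg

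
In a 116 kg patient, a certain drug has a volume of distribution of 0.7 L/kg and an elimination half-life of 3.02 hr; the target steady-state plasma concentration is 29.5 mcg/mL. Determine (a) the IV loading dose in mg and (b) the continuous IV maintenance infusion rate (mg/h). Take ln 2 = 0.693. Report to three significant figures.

Vd = 0.7 L/kg × 116 kg = 81.20 L
LD = Vd × C = 81.20 × 29.5 = 2395 mg
CL = 0.693 × Vd / t½ = 0.693 × 81.20 / 3.02 = 18.63 L/h
Infusion rate = CL × Css = 18.63 × 29.5 = 549.6 mg/h

(a) 2400 mg; (b) 550 mg/h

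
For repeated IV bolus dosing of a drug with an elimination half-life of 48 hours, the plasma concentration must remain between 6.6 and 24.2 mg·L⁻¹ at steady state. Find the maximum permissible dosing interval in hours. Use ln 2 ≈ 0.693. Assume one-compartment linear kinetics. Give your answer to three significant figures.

k = 0.693 / t½ = 0.693 / 48 = 0.01444 h⁻¹
Between IV bolus doses, concentration decays as C = C₀·e^(−kτ), so C_peak/C_trough = e^(kτ).
τ_max = ln(C_peak/C_trough) / k = ln(24.2/6.6) / 0.01444 = 1.299 / 0.01444 = 89.96 h

90.0 h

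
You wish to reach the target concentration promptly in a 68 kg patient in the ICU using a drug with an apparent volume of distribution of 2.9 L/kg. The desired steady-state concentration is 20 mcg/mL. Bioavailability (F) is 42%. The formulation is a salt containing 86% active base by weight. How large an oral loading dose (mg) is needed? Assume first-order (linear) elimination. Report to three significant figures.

Total Vd = 2.9 × 68 = 197.2 L
The loading dose fills Vd to the target concentration.
LD = Vd × C / F / S = 197.2 × 20.00 / 0.42 / 0.86 = 10920 mg

10900 mg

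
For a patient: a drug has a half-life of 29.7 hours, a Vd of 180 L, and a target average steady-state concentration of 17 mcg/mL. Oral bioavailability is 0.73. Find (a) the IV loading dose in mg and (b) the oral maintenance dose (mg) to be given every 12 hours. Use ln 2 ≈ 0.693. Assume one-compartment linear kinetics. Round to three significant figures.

(a) 3060 mg; (b) 1170 mg

LD = Vd × C = 180.0 × 17 = 3060 mg
CL = 0.693 × Vd / t½ = 0.693 × 180.0 / 29.7 = 4.200 L/h
D = CL × Css × τ / F = 4.200 × 17 × 12 / 0.73 = 1174 mg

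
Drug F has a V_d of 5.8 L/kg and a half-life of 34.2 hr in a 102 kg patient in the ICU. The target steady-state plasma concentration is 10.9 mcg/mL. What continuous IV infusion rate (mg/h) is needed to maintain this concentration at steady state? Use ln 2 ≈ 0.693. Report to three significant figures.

Total Vd = 5.8 × 102 = 591.6 L
k = 0.693/34.2 = 0.02026 h⁻¹, so CL = k·Vd = 0.02026 × 591.6 = 11.99 L/h
Infusion rate = CL × Css = 11.99 × 10.9 = 130.7 mg/h

131 mg/h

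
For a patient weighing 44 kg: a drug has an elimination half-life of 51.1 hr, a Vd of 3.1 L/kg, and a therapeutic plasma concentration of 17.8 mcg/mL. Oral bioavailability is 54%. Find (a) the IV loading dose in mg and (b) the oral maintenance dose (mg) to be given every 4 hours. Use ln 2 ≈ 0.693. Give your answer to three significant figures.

(a) 2430 mg; (b) 244 mg

Total Vd = 3.1 × 44 = 136.4 L
LD = Vd × C = 136.4 × 17.8 = 2428 mg
CL = 0.693 × Vd / t½ = 0.693 × 136.4 / 51.1 = 1.850 L/h
D = CL × Css × τ / F = 1.850 × 17.8 × 4 / 0.54 = 243.9 mg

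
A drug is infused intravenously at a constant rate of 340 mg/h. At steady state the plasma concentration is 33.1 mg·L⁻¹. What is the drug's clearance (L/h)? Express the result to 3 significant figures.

At steady state, infusion rate = CL × Css, so CL = rate / Css.
CL = 340 / 33.1 = 10.27 L/h

10.3 L/h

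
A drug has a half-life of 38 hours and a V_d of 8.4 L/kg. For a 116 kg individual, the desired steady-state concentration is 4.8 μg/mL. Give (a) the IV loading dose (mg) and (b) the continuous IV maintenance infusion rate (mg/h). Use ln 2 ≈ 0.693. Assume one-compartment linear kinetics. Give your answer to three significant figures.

(a) 4680 mg; (b) 85.3 mg/h

Total Vd = 8.4 × 116 = 974.4 L
LD = Vd × C = 974.4 × 4.8 = 4677 mg
CL = 0.693 × Vd / t½ = 0.693 × 974.4 / 38 = 17.77 L/h
Infusion rate = CL × Css = 17.77 × 4.8 = 85.30 mg/h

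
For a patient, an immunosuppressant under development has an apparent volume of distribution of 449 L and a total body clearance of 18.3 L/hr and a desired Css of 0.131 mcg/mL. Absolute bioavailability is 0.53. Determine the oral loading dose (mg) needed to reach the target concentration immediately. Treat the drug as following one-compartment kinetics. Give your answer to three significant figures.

111 mg

The loading dose fills Vd to the target concentration.
LD = Vd × C / F = 449.0 × 0.1310 / 0.53 = 111.0 mg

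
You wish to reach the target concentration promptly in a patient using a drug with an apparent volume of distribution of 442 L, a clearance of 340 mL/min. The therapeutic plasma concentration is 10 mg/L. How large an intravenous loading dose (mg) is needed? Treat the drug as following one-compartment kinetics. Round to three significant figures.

4420 mg

LD is governed by Vd — clearance does not enter the loading-dose calculation.
LD = Vd × C = 442.0 × 10.00 = 4420 mg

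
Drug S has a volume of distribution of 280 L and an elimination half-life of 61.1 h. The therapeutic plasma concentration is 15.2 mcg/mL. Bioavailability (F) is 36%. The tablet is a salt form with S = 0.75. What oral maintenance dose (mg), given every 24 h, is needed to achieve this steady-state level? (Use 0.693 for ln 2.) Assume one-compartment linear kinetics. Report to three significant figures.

4290 mg

CL = 0.693 × Vd / t½ = 0.693 × 280.0 / 61.1 = 3.176 L/h
D = CL × Css × τ / F / S = 3.176 × 15.2 × 24 / 0.36 / 0.75 = 4291 mg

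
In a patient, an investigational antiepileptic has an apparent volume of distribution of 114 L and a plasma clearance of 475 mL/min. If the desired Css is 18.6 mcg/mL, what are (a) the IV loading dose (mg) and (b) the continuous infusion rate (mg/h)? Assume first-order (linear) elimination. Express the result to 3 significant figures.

(a) 2120 mg; (b) 530 mg/h

Loading dose = Vd × C = 114.0 × 18.6 = 2120 mg
CL = 475 mL/min × 60/1000 = 28.50 L/h
Maintenance infusion rate = CL × Css = 28.50 × 18.6 = 530.1 mg/h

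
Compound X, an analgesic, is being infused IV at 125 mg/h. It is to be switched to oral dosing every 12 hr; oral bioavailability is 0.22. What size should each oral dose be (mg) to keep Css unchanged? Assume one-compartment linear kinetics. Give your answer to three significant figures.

To maintain the same Css, the systemic dosing rate must be unchanged: F·D/τ = infusion rate.
D = rate × τ / F = 125 × 12 / 0.22 = 6818 mg

6820 mg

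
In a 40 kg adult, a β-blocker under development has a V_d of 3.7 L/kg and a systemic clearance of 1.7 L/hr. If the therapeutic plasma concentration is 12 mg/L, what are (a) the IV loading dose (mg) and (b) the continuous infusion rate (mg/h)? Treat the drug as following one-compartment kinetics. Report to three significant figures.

(a) 1780 mg; (b) 20.4 mg/h

Total Vd = 3.7 × 40 = 148.0 L
Loading dose = Vd × C = 148.0 × 12 = 1776 mg
Maintenance infusion rate = CL × Css = 1.700 × 12 = 20.40 mg/h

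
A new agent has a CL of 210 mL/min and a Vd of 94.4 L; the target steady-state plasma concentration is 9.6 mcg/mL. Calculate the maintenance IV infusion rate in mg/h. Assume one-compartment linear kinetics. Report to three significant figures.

CL = 210 mL/min = 210 × 0.06 = 12.60 L/h
Infusion rate = CL · Css = 12.60 L/h × 9.6 mg/L = 121.0 mg/h

121 mg/h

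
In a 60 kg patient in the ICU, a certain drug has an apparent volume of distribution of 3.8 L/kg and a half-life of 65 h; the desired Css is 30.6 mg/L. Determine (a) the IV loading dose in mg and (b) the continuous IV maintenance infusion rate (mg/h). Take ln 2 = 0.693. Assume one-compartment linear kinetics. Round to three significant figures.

Vd(total) = 60 kg × 3.8 L/kg = 228.0 L
LD = Vd × C = 228.0 × 30.6 = 6977 mg
CL = 0.693 × Vd / t½ = 0.693 × 228.0 / 65 = 2.431 L/h
Infusion rate = CL × Css = 2.431 × 30.6 = 74.39 mg/h

(a) 6980 mg; (b) 74.4 mg/h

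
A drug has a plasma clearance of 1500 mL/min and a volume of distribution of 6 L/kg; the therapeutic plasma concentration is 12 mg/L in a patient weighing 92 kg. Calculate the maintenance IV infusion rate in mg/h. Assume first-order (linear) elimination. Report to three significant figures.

CL = 1500 mL/min = 1500 × 0.06 = 90.00 L/h
R₀ = 90.00 × 12 = 1080 mg/h

1080 mg/h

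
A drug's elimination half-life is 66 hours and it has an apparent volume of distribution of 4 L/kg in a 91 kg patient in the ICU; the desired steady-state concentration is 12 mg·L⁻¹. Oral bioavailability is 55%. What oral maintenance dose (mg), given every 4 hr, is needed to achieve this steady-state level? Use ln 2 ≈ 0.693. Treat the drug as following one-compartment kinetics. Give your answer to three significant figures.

334 mg

Total Vd = 4 × 91 = 364.0 L
k = 0.693/66 = 0.01050 h⁻¹, so CL = k·Vd = 0.01050 × 364.0 = 3.822 L/h
D = CL × Css × τ / F = 3.822 × 12 × 4 / 0.55 = 333.6 mg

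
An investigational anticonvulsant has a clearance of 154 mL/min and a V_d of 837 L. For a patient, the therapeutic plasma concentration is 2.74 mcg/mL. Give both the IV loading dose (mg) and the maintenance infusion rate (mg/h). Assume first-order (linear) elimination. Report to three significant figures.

(a) 2290 mg; (b) 25.3 mg/h

Loading: fill Vd to C_target → 837.0 L × 2.74 mg/L = 2293 mg
CL = 154 mL/min = 154 × 0.06 = 9.240 L/h
Infusion rate = 9.240 L/h × 2.74 mg/L = 25.32 mg/h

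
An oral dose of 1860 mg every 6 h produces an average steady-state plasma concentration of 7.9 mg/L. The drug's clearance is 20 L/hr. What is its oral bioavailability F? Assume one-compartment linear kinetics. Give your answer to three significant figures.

F·D/τ = CL·Css at steady state → F = CL·Css·τ / D.
F = 20 × 7.9 × 6 / 1860 = 0.510

0.510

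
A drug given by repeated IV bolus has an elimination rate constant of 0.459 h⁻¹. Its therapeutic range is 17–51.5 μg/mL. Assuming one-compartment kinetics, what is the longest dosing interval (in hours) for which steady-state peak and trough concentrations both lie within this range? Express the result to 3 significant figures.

2.41 h

Between IV bolus doses, concentration decays as C = C₀·e^(−kτ), so C_peak/C_trough = e^(kτ).
τ_max = ln(C_peak/C_trough) / k = ln(51.5/17) / 0.4590 = 1.108 / 0.4590 = 2.414 h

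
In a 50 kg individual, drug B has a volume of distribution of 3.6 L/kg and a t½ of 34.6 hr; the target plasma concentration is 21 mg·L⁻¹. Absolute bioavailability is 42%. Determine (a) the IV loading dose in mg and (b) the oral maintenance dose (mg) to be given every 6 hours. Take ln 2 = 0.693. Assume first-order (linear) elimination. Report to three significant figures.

Vd = 3.6 L/kg × 50 kg = 180.0 L
LD = Vd × C = 180.0 × 21 = 3780 mg
CL = 0.693 × Vd / t½ = 0.693 × 180.0 / 34.6 = 3.605 L/h
D = CL × Css × τ / F = 3.605 × 21 × 6 / 0.42 = 1082 mg

(a) 3780 mg; (b) 1080 mg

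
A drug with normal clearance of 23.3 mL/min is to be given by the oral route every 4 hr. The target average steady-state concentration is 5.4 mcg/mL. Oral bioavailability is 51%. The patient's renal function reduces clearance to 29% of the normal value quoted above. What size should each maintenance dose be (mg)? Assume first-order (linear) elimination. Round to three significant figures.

17.2 mg

CL = 23.3 mL/min × 60/1000 = 1.398 L/h
Patient clearance = 0.29 × 1.398 = 0.4054 L/h
At steady state, dose per interval replaces the amount cleared in that interval: F·D/τ = CL·Css.
D = CL × Css × τ / F = 0.4054 × 5.4 × 4 / 0.51 = 17.17 mg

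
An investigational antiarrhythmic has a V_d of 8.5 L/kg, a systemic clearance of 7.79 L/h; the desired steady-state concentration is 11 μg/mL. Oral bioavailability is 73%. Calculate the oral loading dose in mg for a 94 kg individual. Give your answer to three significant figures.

12000 mg

Total Vd = 8.5 × 94 = 799.0 L
LD = Vd × C / F = 799.0 × 11.00 / 0.73 = 12040 mg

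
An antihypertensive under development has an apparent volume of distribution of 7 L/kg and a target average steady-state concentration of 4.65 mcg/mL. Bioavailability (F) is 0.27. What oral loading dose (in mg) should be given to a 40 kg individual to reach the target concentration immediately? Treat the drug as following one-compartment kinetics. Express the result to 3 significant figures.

Total Vd = 7 × 40 = 280.0 L
LD = Vd × C / F = 280.0 × 4.650 / 0.27 = 4822 mg

4820 mg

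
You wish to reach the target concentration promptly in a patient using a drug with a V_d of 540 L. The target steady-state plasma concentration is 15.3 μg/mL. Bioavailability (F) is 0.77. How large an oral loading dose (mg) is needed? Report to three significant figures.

10700 mg

The loading dose fills Vd to the target concentration.
LD = Vd × C / F = 540.0 × 15.30 / 0.77 = 10730 mg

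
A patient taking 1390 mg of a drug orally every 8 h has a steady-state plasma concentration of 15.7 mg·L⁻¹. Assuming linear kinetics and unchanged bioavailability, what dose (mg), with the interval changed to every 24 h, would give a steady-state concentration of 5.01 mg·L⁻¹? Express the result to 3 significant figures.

With linear kinetics, Css is proportional to dose rate (D/τ) at fixed clearance.
D₂ = D₁ × (Css,target / Css,current) × (τ₂/τ₁) = 1390 × (5.01/15.7) × (24/8) = 1331 mg

1330 mg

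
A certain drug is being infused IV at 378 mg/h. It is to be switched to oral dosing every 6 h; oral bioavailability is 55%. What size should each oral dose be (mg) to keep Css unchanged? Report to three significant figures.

To maintain the same Css, the systemic dosing rate must be unchanged: F·D/τ = infusion rate.
D = rate × τ / F = 378 × 6 / 0.55 = 4124 mg

4120 mg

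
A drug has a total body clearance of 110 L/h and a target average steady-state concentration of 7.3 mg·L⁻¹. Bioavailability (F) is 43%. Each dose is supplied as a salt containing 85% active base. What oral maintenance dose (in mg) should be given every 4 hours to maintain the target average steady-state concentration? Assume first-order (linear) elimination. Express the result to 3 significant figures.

D = CL × Css × τ / F / S = 110.0 × 7.3 × 4 / 0.43 / 0.85 = 8788 mg

8790 mg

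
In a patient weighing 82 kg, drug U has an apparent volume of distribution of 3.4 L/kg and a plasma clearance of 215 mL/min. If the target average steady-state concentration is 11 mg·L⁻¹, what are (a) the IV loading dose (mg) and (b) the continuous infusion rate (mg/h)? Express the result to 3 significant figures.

(a) 3070 mg; (b) 142 mg/h

Total Vd = 3.4 × 82 = 278.8 L
Loading dose = Vd × C = 278.8 × 11 = 3067 mg
CL = 215 mL/min × 60/1000 = 12.90 L/h
Maintenance: replace elimination → rate = CL × Css = 12.90 × 11 = 141.9 mg/h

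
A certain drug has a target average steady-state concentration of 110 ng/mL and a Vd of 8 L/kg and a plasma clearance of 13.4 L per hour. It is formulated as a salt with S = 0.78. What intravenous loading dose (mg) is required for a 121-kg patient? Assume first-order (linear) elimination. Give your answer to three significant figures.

Vd(total) = 121 kg × 8 L/kg = 968.0 L
C = 110 ng/mL = 0.1100 mg/L
LD = Vd × C / S = 968.0 × 0.1100 / 0.78 = 136.5 mg

137 mg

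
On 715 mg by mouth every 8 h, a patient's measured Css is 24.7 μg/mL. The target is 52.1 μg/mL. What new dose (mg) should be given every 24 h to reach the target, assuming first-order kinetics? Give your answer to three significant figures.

With linear kinetics, Css is proportional to dose rate (D/τ) at fixed clearance.
D₂ = D₁ × (Css,target / Css,current) × (τ₂/τ₁) = 715 × (52.1/24.7) × (24/8) = 4524 mg

4520 mg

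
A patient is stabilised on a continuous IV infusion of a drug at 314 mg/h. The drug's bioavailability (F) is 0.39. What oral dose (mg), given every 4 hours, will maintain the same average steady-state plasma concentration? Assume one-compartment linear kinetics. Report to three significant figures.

3220 mg

To maintain the same Css, the systemic dosing rate must be unchanged: F·D/τ = infusion rate.
D = rate × τ / F = 314 × 4 / 0.39 = 3221 mg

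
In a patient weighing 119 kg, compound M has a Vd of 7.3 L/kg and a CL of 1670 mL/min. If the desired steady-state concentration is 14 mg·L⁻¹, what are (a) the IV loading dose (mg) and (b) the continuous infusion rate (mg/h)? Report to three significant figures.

Vd = 7.3 L/kg × 119 kg = 868.7 L
Loading: fill Vd to C_target → 868.7 L × 14 mg/L = 12160 mg
CL = 1670 mL/min = 1670 × 0.06 = 100.2 L/h
Maintenance infusion rate = CL × Css = 100.2 × 14 = 1403 mg/h

(a) 12200 mg; (b) 1400 mg/h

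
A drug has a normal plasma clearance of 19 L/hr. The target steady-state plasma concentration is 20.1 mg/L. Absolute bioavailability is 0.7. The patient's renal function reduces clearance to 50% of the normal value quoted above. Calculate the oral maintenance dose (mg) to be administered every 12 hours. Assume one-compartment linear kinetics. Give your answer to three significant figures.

Patient clearance = 0.5 × 19.00 = 9.500 L/h
D = CL × Css × τ / F = 9.500 × 20.1 × 12 / 0.7 = 3273 mg

3270 mg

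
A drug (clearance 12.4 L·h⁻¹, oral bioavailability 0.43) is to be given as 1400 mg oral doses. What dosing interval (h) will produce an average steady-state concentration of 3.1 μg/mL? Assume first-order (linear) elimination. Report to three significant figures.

F·D/τ = CL·Css → τ = F·D / (CL·Css).
τ = 0.43 × 1400 / (12.4 × 3.1) = 15.66 h

15.7 h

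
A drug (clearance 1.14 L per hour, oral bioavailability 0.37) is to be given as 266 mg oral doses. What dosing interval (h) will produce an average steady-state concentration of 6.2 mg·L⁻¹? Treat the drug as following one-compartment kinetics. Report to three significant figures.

13.9 h

F·D/τ = CL·Css → τ = F·D / (CL·Css).
τ = 0.37 × 266 / (1.14 × 6.2) = 13.92 h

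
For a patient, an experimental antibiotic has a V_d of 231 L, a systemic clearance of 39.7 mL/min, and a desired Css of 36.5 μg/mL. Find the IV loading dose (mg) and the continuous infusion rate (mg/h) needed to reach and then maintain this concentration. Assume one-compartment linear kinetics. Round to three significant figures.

Loading: fill Vd to C_target → 231.0 L × 36.5 mg/L = 8432 mg
CL = 39.7 mL/min × 60/1000 = 2.382 L/h
Maintenance infusion rate = CL × Css = 2.382 × 36.5 = 86.94 mg/h

(a) 8430 mg; (b) 86.9 mg/h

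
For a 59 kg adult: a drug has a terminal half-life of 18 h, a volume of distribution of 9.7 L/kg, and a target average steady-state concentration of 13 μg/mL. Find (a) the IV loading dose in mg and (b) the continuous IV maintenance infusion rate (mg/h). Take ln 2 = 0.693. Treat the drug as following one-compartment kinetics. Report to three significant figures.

Vd(total) = 59 kg × 9.7 L/kg = 572.3 L
LD = Vd × C = 572.3 × 13 = 7440 mg
CL = 0.693 × Vd / t½ = 0.693 × 572.3 / 18 = 22.03 L/h
Infusion rate = CL × Css = 22.03 × 13 = 286.4 mg/h

(a) 7440 mg; (b) 286 mg/h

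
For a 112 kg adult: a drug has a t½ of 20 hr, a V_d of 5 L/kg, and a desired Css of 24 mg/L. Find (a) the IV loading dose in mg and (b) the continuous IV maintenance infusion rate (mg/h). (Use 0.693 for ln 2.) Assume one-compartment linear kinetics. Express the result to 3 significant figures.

(a) 13400 mg; (b) 466 mg/h

Vd = 5 L/kg × 112 kg = 560.0 L
LD = Vd × C = 560.0 × 24 = 13440 mg
CL = 0.693 × Vd / t½ = 0.693 × 560.0 / 20 = 19.40 L/h
Infusion rate = CL × Css = 19.40 × 24 = 465.6 mg/h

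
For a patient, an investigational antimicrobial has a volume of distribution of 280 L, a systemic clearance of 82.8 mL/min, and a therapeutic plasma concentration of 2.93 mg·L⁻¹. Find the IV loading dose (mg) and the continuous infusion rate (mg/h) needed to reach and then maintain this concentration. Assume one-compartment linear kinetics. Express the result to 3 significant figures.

Loading dose = Vd × C = 280.0 × 2.93 = 820.4 mg
CL = 82.8 mL/min = 82.8 × 0.06 = 4.968 L/h
Maintenance: replace elimination → rate = CL × Css = 4.968 × 2.93 = 14.56 mg/h

(a) 820 mg; (b) 14.6 mg/h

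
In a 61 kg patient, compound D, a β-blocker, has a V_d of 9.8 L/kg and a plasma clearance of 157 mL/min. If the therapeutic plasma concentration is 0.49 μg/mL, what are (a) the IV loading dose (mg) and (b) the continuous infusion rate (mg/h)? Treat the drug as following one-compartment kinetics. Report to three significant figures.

Vd = 9.8 L/kg × 61 kg = 597.8 L
LD = Vd · C_target = 597.8 × 0.49 = 292.9 mg
CL = 157 mL/min = 157 × 0.06 = 9.420 L/h
Infusion rate = 9.420 L/h × 0.49 mg/L = 4.616 mg/h

(a) 293 mg; (b) 4.62 mg/h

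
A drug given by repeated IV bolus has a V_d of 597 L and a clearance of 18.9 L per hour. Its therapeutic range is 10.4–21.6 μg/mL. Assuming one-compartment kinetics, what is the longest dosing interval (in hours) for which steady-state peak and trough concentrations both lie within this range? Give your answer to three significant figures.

23.1 h

k = CL / Vd = 18.90 / 597.0 = 0.03166 h⁻¹
Between IV bolus doses, concentration decays as C = C₀·e^(−kτ), so C_peak/C_trough = e^(kτ).
τ_max = ln(C_peak/C_trough) / k = ln(21.6/10.4) / 0.03166 = 0.7309 / 0.03166 = 23.09 h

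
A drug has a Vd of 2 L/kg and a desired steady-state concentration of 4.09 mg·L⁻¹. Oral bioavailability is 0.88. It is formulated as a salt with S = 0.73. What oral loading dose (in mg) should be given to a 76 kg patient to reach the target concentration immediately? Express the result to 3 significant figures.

968 mg

Vd(total) = 76 kg × 2 L/kg = 152.0 L
LD = Vd × C / F / S = 152.0 × 4.090 / 0.88 / 0.73 = 967.7 mg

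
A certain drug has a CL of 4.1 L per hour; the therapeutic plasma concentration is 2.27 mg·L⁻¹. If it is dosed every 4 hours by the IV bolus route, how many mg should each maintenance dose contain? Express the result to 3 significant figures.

D = CL × Css × τ = 4.100 × 2.27 × 4 = 37.23 mg

37.2 mg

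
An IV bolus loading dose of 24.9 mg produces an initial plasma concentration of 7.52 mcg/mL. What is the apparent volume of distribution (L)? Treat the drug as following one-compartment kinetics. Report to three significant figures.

3.31 L

Immediately after an IV bolus, C₀ = Dose / Vd, so Vd = Dose / C₀.
Vd = 24.9 / 7.52 = 3.311 L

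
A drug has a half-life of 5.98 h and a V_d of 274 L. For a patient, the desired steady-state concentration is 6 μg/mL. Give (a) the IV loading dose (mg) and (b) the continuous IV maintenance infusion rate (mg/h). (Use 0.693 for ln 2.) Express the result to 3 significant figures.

(a) 1640 mg; (b) 191 mg/h

LD = Vd × C = 274.0 × 6 = 1644 mg
CL = 0.693 × Vd / t½ = 0.693 × 274.0 / 5.98 = 31.75 L/h
Infusion rate = CL × Css = 31.75 × 6 = 190.5 mg/h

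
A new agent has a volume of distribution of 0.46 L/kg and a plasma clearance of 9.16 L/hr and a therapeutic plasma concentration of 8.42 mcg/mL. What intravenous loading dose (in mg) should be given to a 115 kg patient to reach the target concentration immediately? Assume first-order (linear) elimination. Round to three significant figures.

445 mg

Vd = 0.46 L/kg × 115 kg = 52.90 L
LD = Vd × C = 52.90 × 8.420 = 445.4 mg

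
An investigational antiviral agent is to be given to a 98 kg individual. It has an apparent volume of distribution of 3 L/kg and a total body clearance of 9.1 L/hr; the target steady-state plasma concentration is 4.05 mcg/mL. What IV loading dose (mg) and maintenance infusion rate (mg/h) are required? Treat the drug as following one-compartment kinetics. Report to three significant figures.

(a) 1190 mg; (b) 36.9 mg/h

Total Vd = 3 × 98 = 294.0 L
LD = Vd · C_target = 294.0 × 4.05 = 1191 mg
Maintenance infusion rate = CL × Css = 9.100 × 4.05 = 36.86 mg/h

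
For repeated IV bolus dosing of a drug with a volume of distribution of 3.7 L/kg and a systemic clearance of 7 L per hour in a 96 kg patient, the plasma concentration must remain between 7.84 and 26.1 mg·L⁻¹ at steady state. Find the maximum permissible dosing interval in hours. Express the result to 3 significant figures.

Total Vd = 3.7 × 96 = 355.2 L
k = CL / Vd = 7.000 / 355.2 = 0.01971 h⁻¹
Between IV bolus doses, concentration decays as C = C₀·e^(−kτ), so C_peak/C_trough = e^(kτ).
τ_max = ln(C_peak/C_trough) / k = ln(26.1/7.84) / 0.01971 = 1.203 / 0.01971 = 61.04 h

61.0 h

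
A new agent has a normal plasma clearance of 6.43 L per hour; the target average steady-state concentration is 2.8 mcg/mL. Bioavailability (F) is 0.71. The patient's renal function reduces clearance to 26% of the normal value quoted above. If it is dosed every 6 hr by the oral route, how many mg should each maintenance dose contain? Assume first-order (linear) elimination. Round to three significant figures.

39.6 mg

Patient clearance = 0.26 × 6.430 = 1.672 L/h
D = CL × Css × τ / F = 1.672 × 2.8 × 6 / 0.71 = 39.56 mg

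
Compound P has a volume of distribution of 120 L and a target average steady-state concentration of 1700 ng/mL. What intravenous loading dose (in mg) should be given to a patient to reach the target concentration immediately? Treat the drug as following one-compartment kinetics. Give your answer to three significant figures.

C = 1700 ng/mL = 1.700 mg/L
LD = Vd × C = 120.0 × 1.700 = 204.0 mg

204 mg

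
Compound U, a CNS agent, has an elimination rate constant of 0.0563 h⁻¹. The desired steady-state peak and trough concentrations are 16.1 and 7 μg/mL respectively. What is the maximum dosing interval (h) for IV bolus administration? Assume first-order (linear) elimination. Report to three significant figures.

Between IV bolus doses, concentration decays as C = C₀·e^(−kτ), so C_peak/C_trough = e^(kτ).
τ_max = ln(C_peak/C_trough) / k = ln(16.1/7) / 0.05630 = 0.8329 / 0.05630 = 14.79 h

14.8 h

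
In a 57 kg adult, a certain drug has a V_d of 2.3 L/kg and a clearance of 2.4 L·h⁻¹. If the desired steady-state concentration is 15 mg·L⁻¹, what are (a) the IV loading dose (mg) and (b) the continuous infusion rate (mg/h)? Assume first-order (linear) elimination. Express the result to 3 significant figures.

Vd = 2.3 L/kg × 57 kg = 131.1 L
Loading: fill Vd to C_target → 131.1 L × 15 mg/L = 1967 mg
Maintenance infusion rate = CL × Css = 2.400 × 15 = 36.00 mg/h

(a) 1970 mg; (b) 36.0 mg/h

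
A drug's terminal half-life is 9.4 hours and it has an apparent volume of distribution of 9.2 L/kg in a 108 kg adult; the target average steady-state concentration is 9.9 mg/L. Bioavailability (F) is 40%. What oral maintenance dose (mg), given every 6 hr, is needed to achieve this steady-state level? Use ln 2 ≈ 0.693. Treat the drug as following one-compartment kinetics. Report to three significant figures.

Vd(total) = 108 kg × 9.2 L/kg = 993.6 L
k = 0.693/9.4 = 0.07372 h⁻¹, so CL = k·Vd = 0.07372 × 993.6 = 73.25 L/h
D = CL × Css × τ / F = 73.25 × 9.9 × 6 / 0.4 = 10880 mg

10900 mg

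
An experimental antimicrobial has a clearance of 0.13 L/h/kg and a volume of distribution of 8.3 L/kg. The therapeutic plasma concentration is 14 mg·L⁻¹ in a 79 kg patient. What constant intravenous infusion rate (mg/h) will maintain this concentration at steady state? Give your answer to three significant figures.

144 mg/h

CL = 0.13 L/h/kg × 79 kg = 10.27 L/h
Rate = CL × Css = 10.27 × 14 = 143.8 mg/h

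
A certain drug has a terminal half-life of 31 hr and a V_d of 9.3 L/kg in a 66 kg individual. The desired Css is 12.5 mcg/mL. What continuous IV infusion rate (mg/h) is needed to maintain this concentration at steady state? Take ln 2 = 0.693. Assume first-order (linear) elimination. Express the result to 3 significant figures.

172 mg/h

Vd = 9.3 L/kg × 66 kg = 613.8 L
k = 0.693/31 = 0.02235 h⁻¹, so CL = k·Vd = 0.02235 × 613.8 = 13.72 L/h
Infusion rate = CL × Css = 13.72 × 12.5 = 171.5 mg/h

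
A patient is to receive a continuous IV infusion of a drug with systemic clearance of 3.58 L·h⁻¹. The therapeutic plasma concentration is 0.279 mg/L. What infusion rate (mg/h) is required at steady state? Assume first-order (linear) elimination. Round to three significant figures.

Rate = CL × Css = 3.580 × 0.279 = 0.9988 mg/h

0.999 mg/h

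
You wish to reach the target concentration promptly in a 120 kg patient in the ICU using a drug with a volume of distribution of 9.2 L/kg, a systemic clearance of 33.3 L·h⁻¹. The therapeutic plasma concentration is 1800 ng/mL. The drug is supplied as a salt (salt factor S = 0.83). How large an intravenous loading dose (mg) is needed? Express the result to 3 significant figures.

Vd(total) = 120 kg × 9.2 L/kg = 1104 L
C = 1800 ng/mL = 1.800 mg/L
LD is governed by Vd — clearance does not enter the loading-dose calculation.
LD = Vd × C / S = 1104 × 1.800 / 0.83 = 2394 mg

2390 mg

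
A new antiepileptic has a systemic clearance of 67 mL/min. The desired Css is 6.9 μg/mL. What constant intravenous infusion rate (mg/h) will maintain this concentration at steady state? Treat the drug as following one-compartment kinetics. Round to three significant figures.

27.7 mg/h

CL = 67 mL/min = 67 × 0.06 = 4.020 L/h
At steady state, infusion rate equals elimination rate: rate in = CL × Css.
R₀ = 4.020 × 6.9 = 27.74 mg/h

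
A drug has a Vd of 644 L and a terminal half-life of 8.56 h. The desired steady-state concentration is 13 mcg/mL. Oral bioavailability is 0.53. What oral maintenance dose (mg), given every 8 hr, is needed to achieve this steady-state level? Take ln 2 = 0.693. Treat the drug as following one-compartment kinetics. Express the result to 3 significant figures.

10200 mg

k = 0.693/8.56 = 0.08096 h⁻¹, so CL = k·Vd = 0.08096 × 644.0 = 52.14 L/h
D = CL × Css × τ / F = 52.14 × 13 × 8 / 0.53 = 10230 mg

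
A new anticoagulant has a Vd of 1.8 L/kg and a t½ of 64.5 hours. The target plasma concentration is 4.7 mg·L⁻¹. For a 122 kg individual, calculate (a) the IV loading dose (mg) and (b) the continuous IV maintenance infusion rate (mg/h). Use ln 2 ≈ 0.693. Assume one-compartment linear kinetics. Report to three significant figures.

Vd = 1.8 L/kg × 122 kg = 219.6 L
LD = Vd × C = 219.6 × 4.7 = 1032 mg
CL = 0.693 × Vd / t½ = 0.693 × 219.6 / 64.5 = 2.359 L/h
Infusion rate = CL × Css = 2.359 × 4.7 = 11.09 mg/h

(a) 1030 mg; (b) 11.1 mg/h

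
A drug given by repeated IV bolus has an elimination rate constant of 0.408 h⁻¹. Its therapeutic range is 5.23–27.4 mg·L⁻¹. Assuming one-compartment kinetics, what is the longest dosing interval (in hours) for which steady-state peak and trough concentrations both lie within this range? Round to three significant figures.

Between IV bolus doses, concentration decays as C = C₀·e^(−kτ), so C_peak/C_trough = e^(kτ).
τ_max = ln(C_peak/C_trough) / k = ln(27.4/5.23) / 0.4080 = 1.656 / 0.4080 = 4.059 h

4.06 h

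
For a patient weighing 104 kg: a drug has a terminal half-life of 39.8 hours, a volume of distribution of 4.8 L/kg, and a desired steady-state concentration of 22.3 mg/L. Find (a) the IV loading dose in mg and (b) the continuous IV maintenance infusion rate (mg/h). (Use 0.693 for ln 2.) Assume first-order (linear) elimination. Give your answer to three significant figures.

(a) 11100 mg; (b) 194 mg/h

Total Vd = 4.8 × 104 = 499.2 L
LD = Vd × C = 499.2 × 22.3 = 11130 mg
CL = 0.693 × Vd / t½ = 0.693 × 499.2 / 39.8 = 8.692 L/h
Infusion rate = CL × Css = 8.692 × 22.3 = 193.8 mg/h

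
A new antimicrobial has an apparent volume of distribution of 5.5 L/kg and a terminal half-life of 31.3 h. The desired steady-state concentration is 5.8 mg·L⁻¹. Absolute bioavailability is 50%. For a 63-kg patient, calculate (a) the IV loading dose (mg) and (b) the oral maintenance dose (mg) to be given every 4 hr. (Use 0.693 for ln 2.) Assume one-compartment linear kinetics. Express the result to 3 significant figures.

(a) 2010 mg; (b) 356 mg

Vd = 5.5 L/kg × 63 kg = 346.5 L
LD = Vd × C = 346.5 × 5.8 = 2010 mg
CL = 0.693 × Vd / t½ = 0.693 × 346.5 / 31.3 = 7.672 L/h
D = CL × Css × τ / F = 7.672 × 5.8 × 4 / 0.5 = 356.0 mg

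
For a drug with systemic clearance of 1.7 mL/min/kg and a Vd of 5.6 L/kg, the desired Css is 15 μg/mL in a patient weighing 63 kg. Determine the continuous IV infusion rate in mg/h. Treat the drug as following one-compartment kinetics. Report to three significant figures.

96.4 mg/h

CL = 1.7 mL/min/kg × 63 kg = 107.1 mL/min = 107.1 × 60/1000 = 6.426 L/h
Maintenance depends on clearance, not Vd — rate in must match rate out.
Infusion rate = CL · Css = 6.426 L/h × 15 mg/L = 96.39 mg/h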